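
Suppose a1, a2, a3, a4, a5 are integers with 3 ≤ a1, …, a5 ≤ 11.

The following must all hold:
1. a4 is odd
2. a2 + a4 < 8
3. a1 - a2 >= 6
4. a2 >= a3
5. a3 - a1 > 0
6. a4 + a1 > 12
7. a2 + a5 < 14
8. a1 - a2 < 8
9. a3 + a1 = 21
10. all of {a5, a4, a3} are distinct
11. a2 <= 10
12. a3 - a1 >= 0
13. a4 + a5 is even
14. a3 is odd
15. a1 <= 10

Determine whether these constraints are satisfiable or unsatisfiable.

From constraints 4 and 11: a3 ≤ a2 ≤ 10. From constraint 15: a1 ≤ 10. Hence a3 + a1 ≤ 20. But constraint 9 requires a3 + a1 = 21, and 21 > 20. Contradiction.

Unsatisfiable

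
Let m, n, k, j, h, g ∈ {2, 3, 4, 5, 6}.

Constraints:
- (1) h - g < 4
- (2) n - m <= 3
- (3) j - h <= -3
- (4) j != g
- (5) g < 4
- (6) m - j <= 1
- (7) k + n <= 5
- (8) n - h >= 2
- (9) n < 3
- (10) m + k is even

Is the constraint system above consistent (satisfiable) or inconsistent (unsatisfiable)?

Unsatisfiable

Constraints 2, 3, 6, and 8 give h − j ≥ 3, j − m ≥ -1, m − n ≥ -3, n − h ≥ 2.
Adding all 4 inequalities: the left sides telescope to 0, and the right sides sum to 3 + (-1) + (-3) + 2 = 1. So 0 ≥ 1, which is false.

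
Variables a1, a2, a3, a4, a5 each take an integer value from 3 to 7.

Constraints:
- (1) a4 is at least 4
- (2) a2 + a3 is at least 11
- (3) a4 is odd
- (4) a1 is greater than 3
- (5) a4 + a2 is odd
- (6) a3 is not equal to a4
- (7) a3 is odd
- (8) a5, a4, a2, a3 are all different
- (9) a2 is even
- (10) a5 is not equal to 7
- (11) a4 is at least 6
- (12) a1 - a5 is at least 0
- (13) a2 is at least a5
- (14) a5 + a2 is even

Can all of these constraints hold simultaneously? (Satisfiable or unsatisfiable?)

The assignment a1 = 5, a2 = 6, a3 = 5, a4 = 7, a5 = 4 works:
  constraint 2 holds since a2 + a3 = 11.
  constraint 12 holds since a1 - a5 = 1.
The rest check out directly.

Satisfiable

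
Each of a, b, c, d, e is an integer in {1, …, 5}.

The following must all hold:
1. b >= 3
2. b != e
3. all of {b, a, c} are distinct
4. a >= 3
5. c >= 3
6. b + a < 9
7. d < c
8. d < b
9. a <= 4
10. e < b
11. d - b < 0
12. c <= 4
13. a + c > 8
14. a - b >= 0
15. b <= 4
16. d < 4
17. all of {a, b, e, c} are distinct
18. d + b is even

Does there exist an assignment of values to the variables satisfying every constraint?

Constraints 1, 4, 5, 9, 12, and 15 confine each of b, a, c to the 2 values {3, 4}.
Constraint 3 requires all 3 of them to be distinct, but only 2 values are available — impossible by the pigeonhole principle.

Unsatisfiable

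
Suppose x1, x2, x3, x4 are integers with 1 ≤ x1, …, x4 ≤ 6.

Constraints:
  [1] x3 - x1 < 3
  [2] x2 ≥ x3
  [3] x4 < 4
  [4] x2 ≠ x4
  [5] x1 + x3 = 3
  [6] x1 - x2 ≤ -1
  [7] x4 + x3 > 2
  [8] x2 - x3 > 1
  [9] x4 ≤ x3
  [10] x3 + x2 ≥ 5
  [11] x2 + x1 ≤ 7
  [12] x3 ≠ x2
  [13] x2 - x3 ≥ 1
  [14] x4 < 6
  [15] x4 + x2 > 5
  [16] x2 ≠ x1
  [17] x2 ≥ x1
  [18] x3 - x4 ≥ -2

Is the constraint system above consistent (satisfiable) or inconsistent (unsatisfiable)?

Try x1 = 1, x2 = 5, x3 = 2, x4 = 1.
Check constraint 1: x3 - x1 = 1; constraint 5: x1 + x3 = 3. The remaining constraints are straightforward to verify.

Satisfiable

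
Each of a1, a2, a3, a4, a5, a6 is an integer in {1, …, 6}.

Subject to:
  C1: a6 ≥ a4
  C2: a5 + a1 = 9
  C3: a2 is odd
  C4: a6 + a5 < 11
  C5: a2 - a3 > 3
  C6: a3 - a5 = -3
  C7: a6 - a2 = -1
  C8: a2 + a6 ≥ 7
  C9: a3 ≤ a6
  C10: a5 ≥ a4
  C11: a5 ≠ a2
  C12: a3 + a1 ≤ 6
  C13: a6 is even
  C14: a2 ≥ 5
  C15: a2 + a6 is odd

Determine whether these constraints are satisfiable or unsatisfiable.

One satisfying assignment is a1 = 5, a2 = 5, a3 = 1, a4 = 2, a5 = 4, a6 = 4.
For the less obvious constraints — constraint 2: a5 + a1 = 9; constraint 4: a6 + a5 = 8 — and the others hold by inspection.

Satisfiable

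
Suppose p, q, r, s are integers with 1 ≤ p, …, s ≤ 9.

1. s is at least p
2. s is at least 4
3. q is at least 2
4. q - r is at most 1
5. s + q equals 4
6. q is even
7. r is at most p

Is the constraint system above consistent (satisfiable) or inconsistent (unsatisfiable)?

Unsatisfiable

From constraint 2: s ≥ 4. From constraint 3: q ≥ 2. Hence s + q ≥ 6. But constraint 5 requires s + q = 4, and 4 < 6. Contradiction.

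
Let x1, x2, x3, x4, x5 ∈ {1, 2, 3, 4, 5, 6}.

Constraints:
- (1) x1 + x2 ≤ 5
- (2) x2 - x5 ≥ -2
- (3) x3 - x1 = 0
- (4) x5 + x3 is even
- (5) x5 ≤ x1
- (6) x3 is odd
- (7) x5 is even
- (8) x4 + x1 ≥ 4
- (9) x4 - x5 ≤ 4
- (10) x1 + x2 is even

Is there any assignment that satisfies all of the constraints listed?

Constraint 7 makes x5 even and constraint 6 makes x3 odd, so x5 + x3 must be odd. Constraint 4 says x5 + x3 is even — contradiction.

Unsatisfiable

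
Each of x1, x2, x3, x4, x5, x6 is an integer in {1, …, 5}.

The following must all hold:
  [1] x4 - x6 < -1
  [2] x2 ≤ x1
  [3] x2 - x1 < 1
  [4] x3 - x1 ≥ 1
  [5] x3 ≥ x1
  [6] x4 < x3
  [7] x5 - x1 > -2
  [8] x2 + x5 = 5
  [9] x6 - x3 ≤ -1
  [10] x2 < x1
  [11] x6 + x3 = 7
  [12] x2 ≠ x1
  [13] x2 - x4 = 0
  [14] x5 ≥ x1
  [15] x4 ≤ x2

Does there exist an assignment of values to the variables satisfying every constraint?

Satisfiable

The assignment x1 = 3, x2 = 1, x3 = 4, x4 = 1, x5 = 4, x6 = 3 works:
  constraint 1 holds since x4 - x6 = -2.
  constraint 3 holds since x2 - x1 = -2.
  constraint 4 holds since x3 - x1 = 1.
The rest check out directly.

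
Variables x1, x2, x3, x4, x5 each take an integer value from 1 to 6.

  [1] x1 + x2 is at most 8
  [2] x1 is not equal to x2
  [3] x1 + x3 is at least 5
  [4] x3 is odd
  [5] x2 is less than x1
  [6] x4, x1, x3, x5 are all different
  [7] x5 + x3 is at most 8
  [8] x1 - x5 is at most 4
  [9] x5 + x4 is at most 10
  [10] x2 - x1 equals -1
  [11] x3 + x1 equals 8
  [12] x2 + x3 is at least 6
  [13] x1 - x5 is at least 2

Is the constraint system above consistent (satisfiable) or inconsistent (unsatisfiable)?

Try x1 = 3, x2 = 2, x3 = 5, x4 = 6, x5 = 1.
Check constraint 1: x1 + x2 = 5; constraint 3: x1 + x3 = 8. The remaining constraints are straightforward to verify.

Satisfiable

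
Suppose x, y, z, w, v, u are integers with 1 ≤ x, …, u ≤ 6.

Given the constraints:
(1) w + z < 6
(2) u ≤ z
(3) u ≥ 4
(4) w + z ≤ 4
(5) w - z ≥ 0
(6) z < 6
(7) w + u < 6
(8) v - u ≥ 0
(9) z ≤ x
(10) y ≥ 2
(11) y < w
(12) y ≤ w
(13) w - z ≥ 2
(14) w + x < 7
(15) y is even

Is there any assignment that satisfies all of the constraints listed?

Unsatisfiable

From constraints 10 and 12: w ≥ y ≥ 2. From constraints 2 and 3: z ≥ u ≥ 4. Hence w + z ≥ 6. But constraint 4 requires w + z ≤ 4, and 4 < 6. Contradiction.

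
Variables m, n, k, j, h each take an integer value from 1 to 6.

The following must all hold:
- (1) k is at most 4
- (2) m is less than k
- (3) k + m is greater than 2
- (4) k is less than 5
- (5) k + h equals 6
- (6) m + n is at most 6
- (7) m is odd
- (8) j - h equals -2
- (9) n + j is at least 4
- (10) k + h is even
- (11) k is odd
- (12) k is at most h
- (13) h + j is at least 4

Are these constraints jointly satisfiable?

Satisfiable

Take m = 1, n = 5, k = 3, j = 1, h = 3. Then constraint 3: k + m = 4; constraint 5: k + h = 6, and every other listed constraint is also met.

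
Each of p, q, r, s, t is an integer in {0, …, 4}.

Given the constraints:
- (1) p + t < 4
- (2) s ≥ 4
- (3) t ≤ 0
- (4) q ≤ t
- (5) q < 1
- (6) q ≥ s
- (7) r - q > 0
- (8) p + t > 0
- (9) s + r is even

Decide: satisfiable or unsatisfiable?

Unsatisfiable

From constraints 2 and 6: q ≥ s and s ≥ 4, so q ≥ 4. From constraints 3 and 4: q ≤ t and t ≤ 0, so q ≤ 0. But 0 < 4, so no value of q works.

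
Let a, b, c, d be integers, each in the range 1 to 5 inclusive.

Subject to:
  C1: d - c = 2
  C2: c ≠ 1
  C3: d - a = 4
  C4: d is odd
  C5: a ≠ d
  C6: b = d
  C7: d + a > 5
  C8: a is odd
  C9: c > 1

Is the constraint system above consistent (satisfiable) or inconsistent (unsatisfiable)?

Take a = 1, b = 5, c = 3, d = 5. Then constraint 1: d - c = 2; constraint 3: d - a = 4, and every other listed constraint is also met.

Satisfiable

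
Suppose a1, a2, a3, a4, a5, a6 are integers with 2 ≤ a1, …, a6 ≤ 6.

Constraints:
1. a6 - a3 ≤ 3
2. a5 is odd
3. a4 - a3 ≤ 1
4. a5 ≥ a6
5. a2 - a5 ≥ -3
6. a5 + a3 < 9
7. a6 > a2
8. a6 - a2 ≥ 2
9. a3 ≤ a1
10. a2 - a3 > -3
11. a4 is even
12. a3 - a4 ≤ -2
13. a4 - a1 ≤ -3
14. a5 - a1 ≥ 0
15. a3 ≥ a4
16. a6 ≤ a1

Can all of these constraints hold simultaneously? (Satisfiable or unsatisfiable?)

Unsatisfiable

Constraints 1, 5, 8, 12, 13, and 14 give a2 − a5 ≥ -3, a5 − a1 ≥ 0, a1 − a4 ≥ 3, a4 − a3 ≥ 2, a3 − a6 ≥ -3, a6 − a2 ≥ 2.
Adding all 6 inequalities: the left sides telescope to 0, and the right sides sum to (-3) + 0 + 3 + 2 + (-3) + 2 = 1. So 0 ≥ 1, which is false.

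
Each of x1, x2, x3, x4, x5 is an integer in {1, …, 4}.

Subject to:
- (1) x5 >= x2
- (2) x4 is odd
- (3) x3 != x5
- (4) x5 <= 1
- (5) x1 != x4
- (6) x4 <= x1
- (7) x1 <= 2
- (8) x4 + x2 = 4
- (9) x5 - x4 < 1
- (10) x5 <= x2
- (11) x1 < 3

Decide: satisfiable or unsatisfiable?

From constraints 6 and 7: x4 ≤ x1 ≤ 2. From constraints 1 and 4: x2 ≤ x5 ≤ 1. Hence x4 + x2 ≤ 3. But constraint 8 requires x4 + x2 = 4, and 4 > 3. Contradiction.

Unsatisfiable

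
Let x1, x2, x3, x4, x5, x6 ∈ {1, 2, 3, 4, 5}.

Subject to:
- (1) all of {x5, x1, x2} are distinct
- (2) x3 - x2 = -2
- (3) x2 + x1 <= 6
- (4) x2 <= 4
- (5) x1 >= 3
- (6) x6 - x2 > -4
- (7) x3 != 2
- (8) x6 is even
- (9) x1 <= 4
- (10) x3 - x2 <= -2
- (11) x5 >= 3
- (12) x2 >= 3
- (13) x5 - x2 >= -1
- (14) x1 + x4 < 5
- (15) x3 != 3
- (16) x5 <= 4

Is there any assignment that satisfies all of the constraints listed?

Constraints 4, 5, 9, 11, 12, and 16 confine each of x5, x1, x2 to the 2 values {3, 4}.
Constraint 1 requires all 3 of them to be distinct, but only 2 values are available — impossible by the pigeonhole principle.

Unsatisfiable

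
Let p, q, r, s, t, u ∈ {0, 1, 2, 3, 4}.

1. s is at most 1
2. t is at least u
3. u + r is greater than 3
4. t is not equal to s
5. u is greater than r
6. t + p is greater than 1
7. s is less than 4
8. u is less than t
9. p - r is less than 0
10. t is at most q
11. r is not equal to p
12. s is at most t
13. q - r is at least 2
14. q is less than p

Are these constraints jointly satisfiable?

Unsatisfiable

Constraints 5, 8, 9, 10, and 14 give p < r, r < u, u < t, t ≤ q, q < p. Chaining: p < r < u < t ≤ q < p, which forces p < p — impossible.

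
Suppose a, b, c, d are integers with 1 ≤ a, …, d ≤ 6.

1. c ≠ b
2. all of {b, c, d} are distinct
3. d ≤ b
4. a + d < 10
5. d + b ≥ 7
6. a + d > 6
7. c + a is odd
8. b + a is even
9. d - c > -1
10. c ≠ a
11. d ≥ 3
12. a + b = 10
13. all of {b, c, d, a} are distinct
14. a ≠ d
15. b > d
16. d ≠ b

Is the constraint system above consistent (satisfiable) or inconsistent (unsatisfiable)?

Setting (a, b, c, d) = (4, 6, 1, 3) satisfies everything: constraint 4: a + d = 7; constraint 5: d + b = 9, and the others follow.

Satisfiable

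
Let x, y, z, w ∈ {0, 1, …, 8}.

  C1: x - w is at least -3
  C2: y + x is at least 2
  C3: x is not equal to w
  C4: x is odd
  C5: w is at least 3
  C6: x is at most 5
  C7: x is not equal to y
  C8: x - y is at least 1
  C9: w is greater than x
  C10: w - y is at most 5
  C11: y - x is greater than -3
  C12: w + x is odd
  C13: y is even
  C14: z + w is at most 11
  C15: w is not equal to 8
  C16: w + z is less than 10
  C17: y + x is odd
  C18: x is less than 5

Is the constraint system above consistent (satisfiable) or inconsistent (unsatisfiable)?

Try x = 3, y = 2, z = 3, w = 6.
Check constraint 1: x - w = -3; constraint 2: y + x = 5. The remaining constraints are straightforward to verify.

Satisfiable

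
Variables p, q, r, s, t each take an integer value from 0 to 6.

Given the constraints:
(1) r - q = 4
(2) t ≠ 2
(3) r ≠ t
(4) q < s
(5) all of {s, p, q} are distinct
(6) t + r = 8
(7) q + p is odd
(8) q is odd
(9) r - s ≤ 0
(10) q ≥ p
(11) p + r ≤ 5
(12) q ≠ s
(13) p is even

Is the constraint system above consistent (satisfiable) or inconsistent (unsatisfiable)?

Satisfiable

Take p = 0, q = 1, r = 5, s = 6, t = 3. Then constraint 1: r - q = 4; constraint 6: t + r = 8; constraint 9: r - s = -1, and every other listed constraint is also met.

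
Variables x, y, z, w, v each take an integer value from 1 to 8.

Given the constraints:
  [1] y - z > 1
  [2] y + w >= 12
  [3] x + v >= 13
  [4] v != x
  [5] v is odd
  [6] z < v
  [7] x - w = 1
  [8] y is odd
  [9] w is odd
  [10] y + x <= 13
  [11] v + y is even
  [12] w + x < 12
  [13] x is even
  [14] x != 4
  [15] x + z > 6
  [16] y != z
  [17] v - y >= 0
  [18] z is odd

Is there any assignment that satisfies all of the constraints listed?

Satisfiable

One satisfying assignment is x = 6, y = 7, z = 3, w = 5, v = 7.
For the less obvious constraints — constraint 1: y - z = 4; constraint 2: y + w = 12 — and the others hold by inspection.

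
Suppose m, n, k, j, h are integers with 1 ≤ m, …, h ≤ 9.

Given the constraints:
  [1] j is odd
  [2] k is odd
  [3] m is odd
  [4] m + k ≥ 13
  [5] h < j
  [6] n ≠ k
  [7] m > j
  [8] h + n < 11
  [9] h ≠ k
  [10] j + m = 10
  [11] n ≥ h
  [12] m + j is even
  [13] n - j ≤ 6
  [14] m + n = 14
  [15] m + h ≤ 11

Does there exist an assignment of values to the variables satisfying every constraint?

The assignment m = 7, n = 7, k = 9, j = 3, h = 1 works:
  constraint 4 holds since m + k = 16.
  constraint 8 holds since h + n = 8.
  constraint 10 holds since j + m = 10.
The rest check out directly.

Satisfiable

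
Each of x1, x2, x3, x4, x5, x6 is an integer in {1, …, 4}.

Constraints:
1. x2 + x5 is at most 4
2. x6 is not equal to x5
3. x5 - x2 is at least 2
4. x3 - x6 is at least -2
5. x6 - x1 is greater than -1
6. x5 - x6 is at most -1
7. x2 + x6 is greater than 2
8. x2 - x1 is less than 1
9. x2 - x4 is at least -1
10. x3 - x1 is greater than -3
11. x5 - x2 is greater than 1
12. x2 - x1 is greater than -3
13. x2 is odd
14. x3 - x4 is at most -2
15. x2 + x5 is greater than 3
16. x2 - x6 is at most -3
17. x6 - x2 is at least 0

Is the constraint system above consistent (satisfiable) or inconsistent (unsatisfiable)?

Unsatisfiable

Constraints 3, 4, 6, 9, and 14 give x5 − x2 ≥ 2, x2 − x4 ≥ -1, x4 − x3 ≥ 2, x3 − x6 ≥ -2, x6 − x5 ≥ 1.
Adding all 5 inequalities: the left sides telescope to 0, and the right sides sum to 2 + (-1) + 2 + (-2) + 1 = 2. So 0 ≥ 2, which is false.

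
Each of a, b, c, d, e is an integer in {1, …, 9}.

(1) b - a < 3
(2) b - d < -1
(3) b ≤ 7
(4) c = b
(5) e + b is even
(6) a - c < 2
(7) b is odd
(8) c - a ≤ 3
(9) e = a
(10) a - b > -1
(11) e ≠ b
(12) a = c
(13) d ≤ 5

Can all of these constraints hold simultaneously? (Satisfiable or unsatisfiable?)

From constraints 4, 9, and 12, e = a = c = b, so e = b. But constraint 11 says e ≠ b. Contradiction.

Unsatisfiable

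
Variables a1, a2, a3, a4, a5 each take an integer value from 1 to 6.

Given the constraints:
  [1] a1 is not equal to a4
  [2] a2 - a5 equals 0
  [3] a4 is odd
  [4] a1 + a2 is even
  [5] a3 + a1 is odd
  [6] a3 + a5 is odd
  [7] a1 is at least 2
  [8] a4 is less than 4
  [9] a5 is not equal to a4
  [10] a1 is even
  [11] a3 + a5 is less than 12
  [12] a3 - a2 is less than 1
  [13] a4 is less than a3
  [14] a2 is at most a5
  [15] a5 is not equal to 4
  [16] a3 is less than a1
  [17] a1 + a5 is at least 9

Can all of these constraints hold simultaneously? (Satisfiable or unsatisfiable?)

The assignment a1 = 6, a2 = 6, a3 = 5, a4 = 1, a5 = 6 works:
  constraint 2 holds since a2 - a5 = 0.
  constraint 11 holds since a3 + a5 = 11.
  constraint 12 holds since a3 - a2 = -1.
The rest check out directly.

Satisfiable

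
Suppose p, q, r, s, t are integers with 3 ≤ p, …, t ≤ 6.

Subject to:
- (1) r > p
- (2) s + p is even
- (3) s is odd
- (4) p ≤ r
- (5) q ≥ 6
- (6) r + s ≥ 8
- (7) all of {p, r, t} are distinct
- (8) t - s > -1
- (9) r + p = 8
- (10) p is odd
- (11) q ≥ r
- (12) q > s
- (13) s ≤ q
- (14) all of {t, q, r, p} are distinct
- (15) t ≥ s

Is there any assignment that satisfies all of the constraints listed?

Setting (p, q, r, s, t) = (3, 6, 5, 3, 4) satisfies everything: constraint 6: r + s = 8; constraint 8: t - s = 1; constraint 9: r + p = 8, and the others follow.

Satisfiable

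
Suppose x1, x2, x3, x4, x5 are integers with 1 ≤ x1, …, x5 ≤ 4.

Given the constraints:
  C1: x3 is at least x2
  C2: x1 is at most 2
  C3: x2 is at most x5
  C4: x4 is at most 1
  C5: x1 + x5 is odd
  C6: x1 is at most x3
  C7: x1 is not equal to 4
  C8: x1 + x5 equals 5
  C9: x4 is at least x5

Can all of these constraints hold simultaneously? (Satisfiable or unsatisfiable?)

From constraint 2: x1 ≤ 2. From constraints 4 and 9: x5 ≤ x4 ≤ 1. Hence x1 + x5 ≤ 3. But constraint 8 requires x1 + x5 = 5, and 5 > 3. Contradiction.

Unsatisfiable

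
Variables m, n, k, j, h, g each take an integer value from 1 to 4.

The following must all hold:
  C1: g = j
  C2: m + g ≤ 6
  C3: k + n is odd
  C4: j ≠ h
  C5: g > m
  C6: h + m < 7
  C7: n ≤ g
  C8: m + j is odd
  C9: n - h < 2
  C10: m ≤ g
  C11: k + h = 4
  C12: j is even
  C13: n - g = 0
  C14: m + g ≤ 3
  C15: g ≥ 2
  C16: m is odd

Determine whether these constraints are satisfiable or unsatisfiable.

Satisfiable

Setting (m, n, k, j, h, g) = (1, 2, 1, 2, 3, 2) satisfies everything: constraint 2: m + g = 3; constraint 6: h + m = 4, and the others follow.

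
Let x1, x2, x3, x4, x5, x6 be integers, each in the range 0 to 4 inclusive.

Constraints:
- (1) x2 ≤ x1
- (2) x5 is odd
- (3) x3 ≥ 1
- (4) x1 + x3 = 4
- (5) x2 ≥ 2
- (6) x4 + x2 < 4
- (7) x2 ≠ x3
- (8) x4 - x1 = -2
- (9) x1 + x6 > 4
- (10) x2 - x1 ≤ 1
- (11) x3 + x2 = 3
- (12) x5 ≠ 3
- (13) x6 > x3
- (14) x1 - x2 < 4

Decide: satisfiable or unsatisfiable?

Satisfiable

Take x1 = 3, x2 = 2, x3 = 1, x4 = 1, x5 = 1, x6 = 3. Then constraint 4: x1 + x3 = 4; constraint 6: x4 + x2 = 3, and every other listed constraint is also met.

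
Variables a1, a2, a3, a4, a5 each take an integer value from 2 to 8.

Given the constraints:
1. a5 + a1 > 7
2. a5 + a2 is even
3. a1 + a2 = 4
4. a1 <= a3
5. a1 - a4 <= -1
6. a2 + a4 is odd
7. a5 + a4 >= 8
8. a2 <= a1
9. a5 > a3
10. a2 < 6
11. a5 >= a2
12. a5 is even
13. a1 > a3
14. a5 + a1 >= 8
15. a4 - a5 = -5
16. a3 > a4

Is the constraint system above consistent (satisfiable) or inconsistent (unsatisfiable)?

Unsatisfiable

Constraints 5, 13, and 16 give a4 < a3, a3 < a1, a1 < a4. Chaining: a4 < a3 < a1 < a4, which forces a4 < a4 — impossible.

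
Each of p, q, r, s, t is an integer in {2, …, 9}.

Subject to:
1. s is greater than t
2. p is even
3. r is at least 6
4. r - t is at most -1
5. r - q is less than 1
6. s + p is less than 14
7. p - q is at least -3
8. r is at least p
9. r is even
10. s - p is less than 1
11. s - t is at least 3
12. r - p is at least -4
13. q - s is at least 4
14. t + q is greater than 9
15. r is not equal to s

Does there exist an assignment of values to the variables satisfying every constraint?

Constraints 4, 7, 11, 12, and 13 give r − p ≥ -4, p − q ≥ -3, q − s ≥ 4, s − t ≥ 3, t − r ≥ 1.
Adding all 5 inequalities: the left sides telescope to 0, and the right sides sum to (-4) + (-3) + 4 + 3 + 1 = 1. So 0 ≥ 1, which is false.

Unsatisfiable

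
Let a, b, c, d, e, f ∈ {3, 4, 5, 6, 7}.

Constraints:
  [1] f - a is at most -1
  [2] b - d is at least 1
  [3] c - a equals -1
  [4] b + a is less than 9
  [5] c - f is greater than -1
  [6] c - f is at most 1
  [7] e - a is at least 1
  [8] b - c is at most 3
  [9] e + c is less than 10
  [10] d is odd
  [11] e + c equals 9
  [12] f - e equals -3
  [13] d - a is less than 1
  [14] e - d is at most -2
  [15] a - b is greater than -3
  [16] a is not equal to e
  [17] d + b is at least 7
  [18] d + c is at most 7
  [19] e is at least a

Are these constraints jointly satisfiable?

Unsatisfiable

Constraints 1, 2, 6, 7, 8, and 14 give f − c ≥ -1, c − b ≥ -3, b − d ≥ 1, d − e ≥ 2, e − a ≥ 1, a − f ≥ 1.
Adding all 6 inequalities: the left sides telescope to 0, and the right sides sum to (-1) + (-3) + 1 + 2 + 1 + 1 = 1. So 0 ≥ 1, which is false.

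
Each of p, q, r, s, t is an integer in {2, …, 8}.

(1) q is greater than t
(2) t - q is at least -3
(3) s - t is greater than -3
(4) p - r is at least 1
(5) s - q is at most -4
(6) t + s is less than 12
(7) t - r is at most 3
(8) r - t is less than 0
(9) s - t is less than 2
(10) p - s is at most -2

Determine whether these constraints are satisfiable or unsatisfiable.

Unsatisfiable

Constraints 2, 4, 5, 7, and 10 give r − t ≥ -3, t − q ≥ -3, q − s ≥ 4, s − p ≥ 2, p − r ≥ 1.
Adding all 5 inequalities: the left sides telescope to 0, and the right sides sum to (-3) + (-3) + 4 + 2 + 1 = 1. So 0 ≥ 1, which is false.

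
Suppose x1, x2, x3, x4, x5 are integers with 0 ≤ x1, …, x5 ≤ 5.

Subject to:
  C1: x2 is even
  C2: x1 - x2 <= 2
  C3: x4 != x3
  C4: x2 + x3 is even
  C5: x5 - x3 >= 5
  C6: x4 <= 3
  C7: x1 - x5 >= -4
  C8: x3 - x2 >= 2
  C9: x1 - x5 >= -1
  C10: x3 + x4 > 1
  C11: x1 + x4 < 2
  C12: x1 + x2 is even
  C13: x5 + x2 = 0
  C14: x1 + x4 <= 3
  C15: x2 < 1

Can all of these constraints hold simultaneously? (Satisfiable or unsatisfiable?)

Unsatisfiable

Constraints 2, 5, 7, and 8 give x3 − x2 ≥ 2, x2 − x1 ≥ -2, x1 − x5 ≥ -4, x5 − x3 ≥ 5.
Adding all 4 inequalities: the left sides telescope to 0, and the right sides sum to 2 + (-2) + (-4) + 5 = 1. So 0 ≥ 1, which is false.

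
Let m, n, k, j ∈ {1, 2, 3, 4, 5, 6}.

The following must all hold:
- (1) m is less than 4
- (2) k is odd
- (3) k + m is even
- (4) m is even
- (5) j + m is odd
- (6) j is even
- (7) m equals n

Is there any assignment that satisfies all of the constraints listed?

Unsatisfiable

Constraint 2 makes k odd and constraint 4 makes m even, so k + m must be odd. Constraint 3 says k + m is even — contradiction.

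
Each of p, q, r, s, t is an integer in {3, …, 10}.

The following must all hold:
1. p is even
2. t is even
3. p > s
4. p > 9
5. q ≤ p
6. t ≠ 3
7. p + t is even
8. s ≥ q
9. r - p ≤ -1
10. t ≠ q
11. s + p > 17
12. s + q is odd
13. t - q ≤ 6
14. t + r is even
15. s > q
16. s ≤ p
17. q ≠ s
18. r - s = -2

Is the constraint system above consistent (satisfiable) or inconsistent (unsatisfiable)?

Try p = 10, q = 3, r = 6, s = 8, t = 6.
Check constraint 9: r - p = -4; constraint 11: s + p = 18. The remaining constraints are straightforward to verify.

Satisfiable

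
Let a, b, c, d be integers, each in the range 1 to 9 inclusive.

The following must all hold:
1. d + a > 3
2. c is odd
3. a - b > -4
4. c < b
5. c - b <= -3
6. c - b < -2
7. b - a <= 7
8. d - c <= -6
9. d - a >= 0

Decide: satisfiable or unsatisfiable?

Unsatisfiable

Constraints 5, 7, 8, and 9 give c − d ≥ 6, d − a ≥ 0, a − b ≥ -7, b − c ≥ 3.
Adding all 4 inequalities: the left sides telescope to 0, and the right sides sum to 6 + 0 + (-7) + 3 = 2. So 0 ≥ 2, which is false.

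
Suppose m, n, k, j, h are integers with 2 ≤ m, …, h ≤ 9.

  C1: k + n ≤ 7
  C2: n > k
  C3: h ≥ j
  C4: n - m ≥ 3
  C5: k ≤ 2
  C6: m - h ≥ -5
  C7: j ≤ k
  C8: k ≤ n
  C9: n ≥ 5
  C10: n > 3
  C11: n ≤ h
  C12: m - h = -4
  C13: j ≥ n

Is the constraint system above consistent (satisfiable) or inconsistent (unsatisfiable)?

From constraints 9 and 13: j ≥ n and n ≥ 5, so j ≥ 5. From constraints 5 and 7: j ≤ k and k ≤ 2, so j ≤ 2. But 2 < 5, so no value of j works.

Unsatisfiable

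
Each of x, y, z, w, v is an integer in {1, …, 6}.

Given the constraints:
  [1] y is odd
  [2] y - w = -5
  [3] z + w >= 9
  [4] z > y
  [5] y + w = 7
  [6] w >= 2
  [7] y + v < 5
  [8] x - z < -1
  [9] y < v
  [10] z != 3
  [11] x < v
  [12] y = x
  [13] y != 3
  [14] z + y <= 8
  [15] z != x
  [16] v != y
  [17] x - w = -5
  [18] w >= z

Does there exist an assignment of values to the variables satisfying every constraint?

The assignment x = 1, y = 1, z = 5, w = 6, v = 2 works:
  constraint 2 holds since y - w = -5.
  constraint 3 holds since z + w = 11.
The rest check out directly.

Satisfiable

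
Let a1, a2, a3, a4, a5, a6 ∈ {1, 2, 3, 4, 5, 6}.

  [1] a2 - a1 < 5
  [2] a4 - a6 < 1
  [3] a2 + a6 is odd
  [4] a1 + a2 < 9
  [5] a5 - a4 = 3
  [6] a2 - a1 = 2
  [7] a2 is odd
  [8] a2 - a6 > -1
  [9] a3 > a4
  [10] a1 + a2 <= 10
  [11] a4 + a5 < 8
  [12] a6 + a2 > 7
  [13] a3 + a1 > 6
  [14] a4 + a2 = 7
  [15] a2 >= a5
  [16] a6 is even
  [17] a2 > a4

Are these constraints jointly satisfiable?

Satisfiable

Try a1 = 3, a2 = 5, a3 = 6, a4 = 2, a5 = 5, a6 = 4.
Check constraint 1: a2 - a1 = 2; constraint 2: a4 - a6 = -2; constraint 4: a1 + a2 = 8. The remaining constraints are straightforward to verify.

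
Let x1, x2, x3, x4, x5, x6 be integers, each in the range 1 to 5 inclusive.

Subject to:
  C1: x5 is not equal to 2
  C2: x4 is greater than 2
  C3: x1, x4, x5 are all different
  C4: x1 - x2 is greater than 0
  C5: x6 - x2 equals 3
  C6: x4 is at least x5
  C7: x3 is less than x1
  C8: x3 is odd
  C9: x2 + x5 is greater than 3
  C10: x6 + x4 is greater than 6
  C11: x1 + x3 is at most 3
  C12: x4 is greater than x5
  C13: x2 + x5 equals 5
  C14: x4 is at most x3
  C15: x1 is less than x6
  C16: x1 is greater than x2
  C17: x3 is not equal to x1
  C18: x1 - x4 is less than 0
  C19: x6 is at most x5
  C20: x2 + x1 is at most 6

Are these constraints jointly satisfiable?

Unsatisfiable

Constraints 7, 12, 14, 15, and 19 give x5 < x4, x4 ≤ x3, x3 < x1, x1 < x6, x6 ≤ x5. Chaining: x5 < x4 ≤ x3 < x1 < x6 ≤ x5, which forces x5 < x5 — impossible.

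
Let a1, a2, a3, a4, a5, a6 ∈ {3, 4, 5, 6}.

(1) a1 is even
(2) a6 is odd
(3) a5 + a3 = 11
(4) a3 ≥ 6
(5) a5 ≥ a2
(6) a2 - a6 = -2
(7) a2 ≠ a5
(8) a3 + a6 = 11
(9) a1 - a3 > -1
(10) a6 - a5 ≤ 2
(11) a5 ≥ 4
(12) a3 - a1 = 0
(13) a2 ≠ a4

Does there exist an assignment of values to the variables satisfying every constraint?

Satisfiable

Take a1 = 6, a2 = 3, a3 = 6, a4 = 6, a5 = 5, a6 = 5. Then constraint 3: a5 + a3 = 11; constraint 6: a2 - a6 = -2; constraint 8: a3 + a6 = 11, and every other listed constraint is also met.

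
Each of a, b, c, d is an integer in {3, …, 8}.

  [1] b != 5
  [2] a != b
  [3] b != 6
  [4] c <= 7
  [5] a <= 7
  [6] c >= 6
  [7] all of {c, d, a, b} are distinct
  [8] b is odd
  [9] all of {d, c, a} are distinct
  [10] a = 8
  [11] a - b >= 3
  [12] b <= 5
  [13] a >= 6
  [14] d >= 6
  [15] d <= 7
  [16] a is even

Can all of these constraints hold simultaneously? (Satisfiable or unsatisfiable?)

Constraints 4, 5, 6, 13, 14, and 15 confine each of d, c, a to the 2 values {6, 7}.
Constraint 9 requires all 3 of them to be distinct, but only 2 values are available — impossible by the pigeonhole principle.

Unsatisfiable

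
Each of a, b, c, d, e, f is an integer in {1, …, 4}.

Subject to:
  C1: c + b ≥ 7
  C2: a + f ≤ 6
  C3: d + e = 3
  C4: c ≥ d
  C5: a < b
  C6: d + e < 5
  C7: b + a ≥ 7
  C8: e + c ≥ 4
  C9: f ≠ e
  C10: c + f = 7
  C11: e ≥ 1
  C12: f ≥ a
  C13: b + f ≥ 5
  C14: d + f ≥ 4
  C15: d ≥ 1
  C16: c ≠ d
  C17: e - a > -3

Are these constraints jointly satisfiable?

Satisfiable

One satisfying assignment is a = 3, b = 4, c = 4, d = 2, e = 1, f = 3.
For the less obvious constraints — constraint 1: c + b = 8; constraint 2: a + f = 6; constraint 3: d + e = 3 — and the others hold by inspection.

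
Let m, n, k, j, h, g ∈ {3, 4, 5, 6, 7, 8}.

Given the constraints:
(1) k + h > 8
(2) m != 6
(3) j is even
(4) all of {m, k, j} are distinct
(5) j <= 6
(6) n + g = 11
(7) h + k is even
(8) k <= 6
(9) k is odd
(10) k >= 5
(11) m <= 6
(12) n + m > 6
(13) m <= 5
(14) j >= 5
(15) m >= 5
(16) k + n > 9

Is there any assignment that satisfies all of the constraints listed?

Constraints 5, 8, 10, 11, 14, and 15 confine each of m, k, j to the 2 values {5, 6}.
Constraint 4 requires all 3 of them to be distinct, but only 2 values are available — impossible by the pigeonhole principle.

Unsatisfiable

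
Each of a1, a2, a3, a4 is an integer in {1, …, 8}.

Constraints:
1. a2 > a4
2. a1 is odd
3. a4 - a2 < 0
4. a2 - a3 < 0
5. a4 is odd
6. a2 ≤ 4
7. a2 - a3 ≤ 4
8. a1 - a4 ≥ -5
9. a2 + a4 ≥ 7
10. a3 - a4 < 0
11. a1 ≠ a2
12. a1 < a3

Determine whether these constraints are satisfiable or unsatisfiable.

Constraints 1, 4, and 10 give a2 < a3, a3 < a4, a4 < a2. Chaining: a2 < a3 < a4 < a2, which forces a2 < a2 — impossible.

Unsatisfiable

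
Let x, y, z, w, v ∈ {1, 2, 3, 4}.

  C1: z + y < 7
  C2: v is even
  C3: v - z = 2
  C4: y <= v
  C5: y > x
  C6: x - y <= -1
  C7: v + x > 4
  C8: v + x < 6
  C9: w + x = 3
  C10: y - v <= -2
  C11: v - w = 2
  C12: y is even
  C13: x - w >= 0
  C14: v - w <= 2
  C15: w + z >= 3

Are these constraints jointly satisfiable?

Unsatisfiable

Constraints 6, 10, 13, and 14 give x − w ≥ 0, w − v ≥ -2, v − y ≥ 2, y − x ≥ 1.
Adding all 4 inequalities: the left sides telescope to 0, and the right sides sum to 0 + (-2) + 2 + 1 = 1. So 0 ≥ 1, which is false.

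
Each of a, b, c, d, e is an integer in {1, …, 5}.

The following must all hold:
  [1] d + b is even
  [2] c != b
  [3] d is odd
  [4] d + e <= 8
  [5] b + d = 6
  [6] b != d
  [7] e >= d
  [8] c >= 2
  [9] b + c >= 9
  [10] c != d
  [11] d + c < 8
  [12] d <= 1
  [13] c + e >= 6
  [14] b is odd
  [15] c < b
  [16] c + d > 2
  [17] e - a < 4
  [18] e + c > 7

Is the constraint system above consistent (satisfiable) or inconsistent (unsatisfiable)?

Satisfiable

The assignment a = 1, b = 5, c = 4, d = 1, e = 4 works:
  constraint 4 holds since d + e = 5.
  constraint 5 holds since b + d = 6.
  constraint 9 holds since b + c = 9.
The rest check out directly.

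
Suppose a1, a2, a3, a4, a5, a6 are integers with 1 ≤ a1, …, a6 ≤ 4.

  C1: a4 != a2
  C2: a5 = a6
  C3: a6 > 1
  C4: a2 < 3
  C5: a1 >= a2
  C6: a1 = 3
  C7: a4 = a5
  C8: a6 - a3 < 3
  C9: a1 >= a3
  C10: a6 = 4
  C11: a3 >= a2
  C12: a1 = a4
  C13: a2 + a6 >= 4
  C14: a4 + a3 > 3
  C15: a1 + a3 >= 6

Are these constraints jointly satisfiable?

Constraint 6 fixes a1 = 3 and constraint 10 fixes a6 = 4. Constraints 2, 7, and 12 give a1 = a4 = a5 = a6, so a1 = a6. But 3 ≠ 4 — contradiction.

Unsatisfiable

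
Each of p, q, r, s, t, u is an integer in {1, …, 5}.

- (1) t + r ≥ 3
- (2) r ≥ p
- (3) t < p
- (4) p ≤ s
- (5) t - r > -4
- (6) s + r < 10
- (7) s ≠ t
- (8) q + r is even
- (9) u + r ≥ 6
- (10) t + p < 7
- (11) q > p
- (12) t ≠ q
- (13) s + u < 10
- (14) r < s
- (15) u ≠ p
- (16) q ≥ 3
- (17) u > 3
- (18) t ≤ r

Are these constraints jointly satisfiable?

Try p = 3, q = 5, r = 3, s = 4, t = 1, u = 5.
Check constraint 1: t + r = 4; constraint 5: t - r = -2; constraint 6: s + r = 7. The remaining constraints are straightforward to verify.

Satisfiable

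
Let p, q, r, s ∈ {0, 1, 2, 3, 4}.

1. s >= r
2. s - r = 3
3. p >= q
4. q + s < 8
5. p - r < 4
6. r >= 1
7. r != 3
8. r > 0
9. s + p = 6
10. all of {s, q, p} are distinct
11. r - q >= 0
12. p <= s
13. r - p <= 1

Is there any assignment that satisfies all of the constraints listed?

Satisfiable

Setting (p, q, r, s) = (2, 1, 1, 4) satisfies everything: constraint 2: s - r = 3; constraint 4: q + s = 5, and the others follow.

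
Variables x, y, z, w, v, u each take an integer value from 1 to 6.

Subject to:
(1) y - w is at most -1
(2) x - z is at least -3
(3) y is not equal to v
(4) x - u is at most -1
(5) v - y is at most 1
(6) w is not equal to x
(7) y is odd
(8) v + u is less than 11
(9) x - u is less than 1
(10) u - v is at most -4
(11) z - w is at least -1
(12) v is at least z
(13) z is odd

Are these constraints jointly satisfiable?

Unsatisfiable

Constraints 1, 2, 4, 5, 10, and 11 give x − z ≥ -3, z − w ≥ -1, w − y ≥ 1, y − v ≥ -1, v − u ≥ 4, u − x ≥ 1.
Adding all 6 inequalities: the left sides telescope to 0, and the right sides sum to (-3) + (-1) + 1 + (-1) + 4 + 1 = 1. So 0 ≥ 1, which is false.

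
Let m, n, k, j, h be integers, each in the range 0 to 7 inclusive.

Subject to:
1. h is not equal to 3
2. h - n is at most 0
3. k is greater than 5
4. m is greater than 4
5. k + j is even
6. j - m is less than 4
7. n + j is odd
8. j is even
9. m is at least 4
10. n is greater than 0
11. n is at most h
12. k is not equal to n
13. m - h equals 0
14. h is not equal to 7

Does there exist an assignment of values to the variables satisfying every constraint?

Take m = 5, n = 5, k = 6, j = 6, h = 5. Then constraint 2: h - n = 0; constraint 6: j - m = 1, and every other listed constraint is also met.

Satisfiable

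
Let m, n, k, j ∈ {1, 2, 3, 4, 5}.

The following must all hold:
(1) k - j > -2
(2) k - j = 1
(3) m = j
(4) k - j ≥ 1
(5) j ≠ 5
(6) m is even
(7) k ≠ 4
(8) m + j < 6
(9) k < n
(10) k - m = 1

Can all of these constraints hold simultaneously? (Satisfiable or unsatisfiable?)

The assignment m = 2, n = 5, k = 3, j = 2 works:
  constraint 1 holds since k - j = 1.
  constraint 2 holds since k - j = 1.
The rest check out directly.

Satisfiable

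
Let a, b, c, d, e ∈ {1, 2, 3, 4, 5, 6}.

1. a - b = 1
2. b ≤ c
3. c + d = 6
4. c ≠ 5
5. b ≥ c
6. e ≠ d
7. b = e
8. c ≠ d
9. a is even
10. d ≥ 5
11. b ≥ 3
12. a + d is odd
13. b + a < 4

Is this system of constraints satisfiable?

From constraints 2 and 11: c ≥ b ≥ 3. From constraint 10: d ≥ 5. Hence c + d ≥ 8. But constraint 3 requires c + d = 6, and 6 < 8. Contradiction.

Unsatisfiable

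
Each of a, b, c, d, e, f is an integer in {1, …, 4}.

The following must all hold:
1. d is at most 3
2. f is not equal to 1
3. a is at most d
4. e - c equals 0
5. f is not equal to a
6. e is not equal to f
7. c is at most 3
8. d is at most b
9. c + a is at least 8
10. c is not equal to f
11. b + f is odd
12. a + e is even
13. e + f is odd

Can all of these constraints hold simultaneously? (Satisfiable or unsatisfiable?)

Unsatisfiable

From constraint 7: c ≤ 3. From constraints 1 and 3: a ≤ d ≤ 3. Hence c + a ≤ 6. But constraint 9 requires c + a ≥ 8, and 8 > 6. Contradiction.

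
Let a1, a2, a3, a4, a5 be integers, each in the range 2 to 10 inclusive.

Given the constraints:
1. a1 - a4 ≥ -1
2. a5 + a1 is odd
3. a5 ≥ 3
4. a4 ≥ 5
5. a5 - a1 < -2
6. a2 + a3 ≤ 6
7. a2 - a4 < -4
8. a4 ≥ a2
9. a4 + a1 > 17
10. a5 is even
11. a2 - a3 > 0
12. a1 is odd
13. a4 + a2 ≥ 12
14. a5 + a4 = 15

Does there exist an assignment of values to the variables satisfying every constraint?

Satisfiable

Try a1 = 9, a2 = 3, a3 = 2, a4 = 9, a5 = 6.
Check constraint 1: a1 - a4 = 0; constraint 5: a5 - a1 = -3. The remaining constraints are straightforward to verify.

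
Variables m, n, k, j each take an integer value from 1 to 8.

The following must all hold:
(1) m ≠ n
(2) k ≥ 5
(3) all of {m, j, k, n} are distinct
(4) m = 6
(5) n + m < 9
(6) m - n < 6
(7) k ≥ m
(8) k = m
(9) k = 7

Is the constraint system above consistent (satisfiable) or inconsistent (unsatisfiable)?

Unsatisfiable

Constraint 9 fixes k = 7 and constraint 4 fixes m = 6, but constraint 8 requires k = m. Since 7 ≠ 6, contradiction.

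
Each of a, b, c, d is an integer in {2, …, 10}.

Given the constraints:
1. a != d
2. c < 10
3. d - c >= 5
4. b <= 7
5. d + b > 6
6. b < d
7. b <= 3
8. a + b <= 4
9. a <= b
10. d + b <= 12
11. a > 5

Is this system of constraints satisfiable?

From constraint 11: a ≥ 6. From constraints 7 and 9: a ≤ b and b ≤ 3, so a ≤ 3. But 3 < 6, so no value of a works.

Unsatisfiable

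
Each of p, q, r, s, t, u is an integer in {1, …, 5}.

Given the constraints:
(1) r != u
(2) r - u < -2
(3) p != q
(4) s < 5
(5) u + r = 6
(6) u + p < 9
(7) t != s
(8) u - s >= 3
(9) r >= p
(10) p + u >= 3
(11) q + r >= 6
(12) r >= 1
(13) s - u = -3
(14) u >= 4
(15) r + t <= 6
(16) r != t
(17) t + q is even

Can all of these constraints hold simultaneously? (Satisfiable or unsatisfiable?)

Satisfiable

Try p = 1, q = 5, r = 1, s = 2, t = 3, u = 5.
Check constraint 2: r - u = -4; constraint 5: u + r = 6; constraint 6: u + p = 6. The remaining constraints are straightforward to verify.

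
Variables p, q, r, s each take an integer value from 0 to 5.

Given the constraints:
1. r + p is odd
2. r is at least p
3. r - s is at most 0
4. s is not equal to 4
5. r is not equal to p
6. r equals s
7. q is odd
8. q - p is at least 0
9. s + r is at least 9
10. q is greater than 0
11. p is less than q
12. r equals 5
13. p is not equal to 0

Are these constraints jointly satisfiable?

Satisfiable

Setting (p, q, r, s) = (4, 5, 5, 5) satisfies everything: constraint 3: r - s = 0; constraint 8: q - p = 1, and the others follow.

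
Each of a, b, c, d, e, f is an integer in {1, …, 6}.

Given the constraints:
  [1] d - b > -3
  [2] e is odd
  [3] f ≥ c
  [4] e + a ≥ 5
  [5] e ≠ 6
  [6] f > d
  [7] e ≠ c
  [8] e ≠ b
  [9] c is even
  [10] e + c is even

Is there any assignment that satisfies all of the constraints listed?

Constraint 2 makes e odd and constraint 9 makes c even, so e + c must be odd. Constraint 10 says e + c is even — contradiction.

Unsatisfiable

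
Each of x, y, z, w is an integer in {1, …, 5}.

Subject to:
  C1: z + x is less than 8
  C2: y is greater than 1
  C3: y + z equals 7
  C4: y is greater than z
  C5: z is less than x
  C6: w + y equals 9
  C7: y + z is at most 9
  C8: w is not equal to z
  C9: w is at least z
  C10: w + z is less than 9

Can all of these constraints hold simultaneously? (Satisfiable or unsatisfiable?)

One satisfying assignment is x = 5, y = 5, z = 2, w = 4.
For the less obvious constraints — constraint 1: z + x = 7; constraint 3: y + z = 7 — and the others hold by inspection.

Satisfiable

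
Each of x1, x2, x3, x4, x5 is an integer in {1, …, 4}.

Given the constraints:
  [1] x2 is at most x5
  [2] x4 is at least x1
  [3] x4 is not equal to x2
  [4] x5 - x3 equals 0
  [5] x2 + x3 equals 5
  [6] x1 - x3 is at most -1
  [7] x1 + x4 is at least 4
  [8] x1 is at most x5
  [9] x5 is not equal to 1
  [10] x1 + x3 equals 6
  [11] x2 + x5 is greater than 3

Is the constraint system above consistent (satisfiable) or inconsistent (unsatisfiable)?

The assignment x1 = 2, x2 = 1, x3 = 4, x4 = 2, x5 = 4 works:
  constraint 4 holds since x5 - x3 = 0.
  constraint 5 holds since x2 + x3 = 5.
The rest check out directly.

Satisfiable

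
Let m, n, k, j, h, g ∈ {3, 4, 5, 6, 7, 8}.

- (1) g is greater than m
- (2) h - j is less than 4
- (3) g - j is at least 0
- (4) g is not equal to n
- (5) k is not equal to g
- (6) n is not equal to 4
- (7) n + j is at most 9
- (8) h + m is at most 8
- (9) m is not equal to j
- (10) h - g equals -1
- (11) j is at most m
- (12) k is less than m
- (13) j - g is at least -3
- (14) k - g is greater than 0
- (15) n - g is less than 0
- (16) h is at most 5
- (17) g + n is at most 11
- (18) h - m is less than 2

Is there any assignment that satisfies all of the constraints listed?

Unsatisfiable

Constraints 1, 12, and 14 give k < m, m < g, g < k. Chaining: k < m < g < k, which forces k < k — impossible.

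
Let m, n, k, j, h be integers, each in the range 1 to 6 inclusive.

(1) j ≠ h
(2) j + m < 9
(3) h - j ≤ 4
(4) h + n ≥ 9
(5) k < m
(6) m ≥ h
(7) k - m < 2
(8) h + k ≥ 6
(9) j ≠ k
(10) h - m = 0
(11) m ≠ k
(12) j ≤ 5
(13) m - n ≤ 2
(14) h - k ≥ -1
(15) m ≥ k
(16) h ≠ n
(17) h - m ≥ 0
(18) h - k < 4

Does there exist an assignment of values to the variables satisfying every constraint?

One satisfying assignment is m = 5, n = 4, k = 4, j = 2, h = 5.
For the less obvious constraints — constraint 2: j + m = 7; constraint 3: h - j = 3 — and the others hold by inspection.

Satisfiable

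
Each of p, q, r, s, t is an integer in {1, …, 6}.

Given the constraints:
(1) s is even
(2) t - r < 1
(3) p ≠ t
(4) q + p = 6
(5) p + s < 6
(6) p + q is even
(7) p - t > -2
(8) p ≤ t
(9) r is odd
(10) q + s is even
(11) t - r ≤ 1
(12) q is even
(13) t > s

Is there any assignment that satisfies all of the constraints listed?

Satisfiable

The assignment p = 2, q = 4, r = 5, s = 2, t = 3 works:
  constraint 2 holds since t - r = -2.
  constraint 4 holds since q + p = 6.
  constraint 5 holds since p + s = 4.
The rest check out directly.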